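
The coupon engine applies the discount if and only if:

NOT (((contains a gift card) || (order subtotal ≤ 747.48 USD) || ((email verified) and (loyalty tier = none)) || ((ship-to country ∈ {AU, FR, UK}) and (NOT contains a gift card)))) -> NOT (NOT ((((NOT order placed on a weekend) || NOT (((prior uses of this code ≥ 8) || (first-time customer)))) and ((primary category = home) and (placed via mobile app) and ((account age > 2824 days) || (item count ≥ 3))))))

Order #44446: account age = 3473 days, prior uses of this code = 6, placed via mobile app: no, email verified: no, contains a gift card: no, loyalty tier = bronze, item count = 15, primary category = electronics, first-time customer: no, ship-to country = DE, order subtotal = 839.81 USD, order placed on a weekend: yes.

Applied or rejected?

Atomic conditions:
  contains a gift card: no → false
  order subtotal ≤ 747.48 USD: 839.81 ≤ 747.48 is false
  email verified: no → false
  loyalty tier = none: bronze == none is false
  ship-to country ∈ {AU, FR, UK}: DE is not in the set → false
  NOT contains a gift card: no → true
  NOT order placed on a weekend: yes → false
  prior uses of this code ≥ 8: 6 ≥ 8 is false
  first-time customer: no → false
  primary category = home: electronics == home is false
  placed via mobile app: no → false
  account age > 2824 days: 3473 > 2824 is true
  item count ≥ 3: 15 ≥ 3 is true
Combine:
[1.1.3] false AND false = false
[1.1.4] false AND true = false
[1.1] false OR false OR false OR false = false
[1] NOT false = true
[2.1.1.1.2.1] false OR false = false
[2.1.1.1.2] NOT false = true
[2.1.1.1] false OR true = true
[2.1.1.2.3] true OR true = true
[2.1.1.2] false AND false AND true = false
[2.1.1] true AND false = false
[2.1] NOT false = true
[2] NOT true = false
[root] true → false = false
Overall: false → rejected

Rejected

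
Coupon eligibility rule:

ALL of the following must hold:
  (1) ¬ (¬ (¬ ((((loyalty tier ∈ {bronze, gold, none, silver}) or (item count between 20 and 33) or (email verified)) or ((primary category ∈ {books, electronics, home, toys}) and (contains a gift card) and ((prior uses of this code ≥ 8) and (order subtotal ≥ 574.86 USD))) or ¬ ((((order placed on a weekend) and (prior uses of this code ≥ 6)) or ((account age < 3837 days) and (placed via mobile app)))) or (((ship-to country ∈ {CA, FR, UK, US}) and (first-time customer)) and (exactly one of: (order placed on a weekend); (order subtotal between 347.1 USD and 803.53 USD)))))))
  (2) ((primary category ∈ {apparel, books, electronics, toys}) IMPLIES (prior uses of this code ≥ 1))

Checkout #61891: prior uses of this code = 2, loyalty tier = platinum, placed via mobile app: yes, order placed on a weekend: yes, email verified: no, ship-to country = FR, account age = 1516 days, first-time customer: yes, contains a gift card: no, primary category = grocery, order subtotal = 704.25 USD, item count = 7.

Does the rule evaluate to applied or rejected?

Applied

Atomic conditions:
  loyalty tier ∈ {bronze, gold, none, silver}: platinum is not in the set → false
  item count between 20 and 33: 7 in [20, 33] is false
  email verified: no → false
  primary category ∈ {books, electronics, home, toys}: grocery is not in the set → false
  contains a gift card: no → false
  prior uses of this code ≥ 8: 2 ≥ 8 is false
  order subtotal ≥ 574.86 USD: 704.25 ≥ 574.86 is true
  order placed on a weekend: yes → true
  prior uses of this code ≥ 6: 2 ≥ 6 is false
  account age < 3837 days: 1516 < 3837 is true
  placed via mobile app: yes → true
  ship-to country ∈ {CA, FR, UK, US}: FR is in the set → true
  first-time customer: yes → true
  order subtotal between 347.1 USD and 803.53 USD: 704.25 in [347.1, 803.53] is true
  primary category ∈ {apparel, books, electronics, toys}: grocery is not in the set → false
  prior uses of this code ≥ 1: 2 ≥ 1 is true
Combine:
[1.1.1.1.1] false OR false OR false = false
[1.1.1.1.2.3] false AND true = false
[1.1.1.1.2] false AND false AND false = false
[1.1.1.1.3.1.1] true AND false = false
[1.1.1.1.3.1.2] true AND true = true
[1.1.1.1.3.1] false OR true = true
[1.1.1.1.3] NOT true = false
[1.1.1.1.4.1] true AND true = true
[1.1.1.1.4.2] exactly-one(true, true) = false
[1.1.1.1.4] true AND false = false
[1.1.1.1] false OR false OR false OR false = false
[1.1.1] NOT false = true
[1.1] NOT true = false
[1] NOT false = true
[2] false → true (antecedent false ⇒ implication holds) = true
[root] true AND true = true
Overall: true → applied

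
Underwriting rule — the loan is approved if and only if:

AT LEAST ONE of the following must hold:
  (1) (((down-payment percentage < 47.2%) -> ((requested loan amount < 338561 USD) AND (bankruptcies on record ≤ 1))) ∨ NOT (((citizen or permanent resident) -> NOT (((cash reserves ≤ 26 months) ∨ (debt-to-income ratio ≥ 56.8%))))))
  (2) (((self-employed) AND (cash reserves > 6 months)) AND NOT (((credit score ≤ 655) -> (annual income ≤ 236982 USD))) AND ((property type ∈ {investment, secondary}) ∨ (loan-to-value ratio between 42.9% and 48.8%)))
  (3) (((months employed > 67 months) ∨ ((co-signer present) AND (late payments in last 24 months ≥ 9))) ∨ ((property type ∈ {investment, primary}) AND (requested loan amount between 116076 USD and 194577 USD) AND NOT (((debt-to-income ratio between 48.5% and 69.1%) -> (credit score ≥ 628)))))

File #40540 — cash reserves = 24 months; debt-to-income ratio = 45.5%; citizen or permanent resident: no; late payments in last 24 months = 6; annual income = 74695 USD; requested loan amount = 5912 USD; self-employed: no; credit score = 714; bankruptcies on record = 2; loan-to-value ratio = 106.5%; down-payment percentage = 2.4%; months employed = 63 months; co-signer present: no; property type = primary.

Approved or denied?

Denied

Atomic conditions:
  down-payment percentage < 47.2%: 2.4 < 47.2 is true
  requested loan amount < 338561 USD: 5912 < 338561 is true
  bankruptcies on record ≤ 1: 2 ≤ 1 is false
  citizen or permanent resident: no → false
  cash reserves ≤ 26 months: 24 ≤ 26 is true
  debt-to-income ratio ≥ 56.8%: 45.5 ≥ 56.8 is false
  self-employed: no → false
  cash reserves > 6 months: 24 > 6 is true
  credit score ≤ 655: 714 ≤ 655 is false
  annual income ≤ 236982 USD: 74695 ≤ 236982 is true
  property type ∈ {investment, secondary}: primary is not in the set → false
  loan-to-value ratio between 42.9% and 48.8%: 106.5 in [42.9, 48.8] is false
  months employed > 67 months: 63 > 67 is false
  co-signer present: no → false
  late payments in last 24 months ≥ 9: 6 ≥ 9 is false
  property type ∈ {investment, primary}: primary is in the set → true
  requested loan amount between 116076 USD and 194577 USD: 5912 in [116076, 194577] is false
  debt-to-income ratio between 48.5% and 69.1%: 45.5 in [48.5, 69.1] is false
  credit score ≥ 628: 714 ≥ 628 is true
Combine:
[1.1.2] true AND false = false
[1.1] true → false = false
[1.2.1.2.1] true OR false = true
[1.2.1.2] NOT true = false
[1.2.1] false → false (antecedent false ⇒ implication holds) = true
[1.2] NOT true = false
[1] false OR false = false
[2.1] false AND true = false
[2.2.1] false → true (antecedent false ⇒ implication holds) = true
[2.2] NOT true = false
[2.3] false OR false = false
[2] false AND false AND false = false
[3.1.2] false AND false = false
[3.1] false OR false = false
[3.2.3.1] false → true (antecedent false ⇒ implication holds) = true
[3.2.3] NOT true = false
[3.2] true AND false AND false = false
[3] false OR false = false
[root] false OR false OR false = false
Overall: false → denied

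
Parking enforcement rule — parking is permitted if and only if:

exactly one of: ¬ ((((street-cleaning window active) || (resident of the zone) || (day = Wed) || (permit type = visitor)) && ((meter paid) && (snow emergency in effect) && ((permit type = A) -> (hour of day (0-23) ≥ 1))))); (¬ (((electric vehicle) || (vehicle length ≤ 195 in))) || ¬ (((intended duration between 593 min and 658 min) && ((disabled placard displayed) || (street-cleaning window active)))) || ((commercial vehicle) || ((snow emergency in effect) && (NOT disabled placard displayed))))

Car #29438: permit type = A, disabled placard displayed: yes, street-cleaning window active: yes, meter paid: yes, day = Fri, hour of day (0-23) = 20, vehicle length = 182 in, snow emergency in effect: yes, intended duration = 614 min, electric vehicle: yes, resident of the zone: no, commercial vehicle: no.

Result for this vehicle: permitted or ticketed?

Atomic conditions:
  street-cleaning window active: yes → true
  resident of the zone: no → false
  day = Wed: Fri == Wed is false
  permit type = visitor: A == visitor is false
  meter paid: yes → true
  snow emergency in effect: yes → true
  permit type = A: A == A is true
  hour of day (0-23) ≥ 1: 20 ≥ 1 is true
  electric vehicle: yes → true
  vehicle length ≤ 195 in: 182 ≤ 195 is true
  intended duration between 593 min and 658 min: 614 in [593, 658] is true
  disabled placard displayed: yes → true
  commercial vehicle: no → false
  NOT disabled placard displayed: yes → false
Combine:
[1.1.1] true OR false OR false OR false = true
[1.1.2.3] true → true = true
[1.1.2] true AND true AND true = true
[1.1] true AND true = true
[1] NOT true = false
[2.1.1] true OR true = true
[2.1] NOT true = false
[2.2.1.2] true OR true = true
[2.2.1] true AND true = true
[2.2] NOT true = false
[2.3.2] true AND false = false
[2.3] false OR false = false
[2] false OR false OR false = false
[root] exactly-one(false, false) = false
Overall: false → ticketed

Ticketed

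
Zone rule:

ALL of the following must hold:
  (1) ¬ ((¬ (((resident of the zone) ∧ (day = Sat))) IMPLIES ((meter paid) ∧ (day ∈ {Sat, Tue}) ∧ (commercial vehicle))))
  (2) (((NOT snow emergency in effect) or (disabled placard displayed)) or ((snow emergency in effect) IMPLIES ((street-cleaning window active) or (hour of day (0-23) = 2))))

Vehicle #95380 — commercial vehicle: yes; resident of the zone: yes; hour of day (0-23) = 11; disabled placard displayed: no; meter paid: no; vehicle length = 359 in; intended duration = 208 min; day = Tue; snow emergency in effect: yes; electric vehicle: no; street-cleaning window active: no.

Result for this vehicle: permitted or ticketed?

Ticketed

Atomic conditions:
  resident of the zone: yes → true
  day = Sat: Tue == Sat is false
  meter paid: no → false
  day ∈ {Sat, Tue}: Tue is in the set → true
  commercial vehicle: yes → true
  NOT snow emergency in effect: yes → false
  disabled placard displayed: no → false
  snow emergency in effect: yes → true
  street-cleaning window active: no → false
  hour of day (0-23) = 2: 11 == 2 is false
Combine:
[1.1.1.1] true AND false = false
[1.1.1] NOT false = true
[1.1.2] false AND true AND true = false
[1.1] true → false = false
[1] NOT false = true
[2.1] false OR false = false
[2.2.2] false OR false = false
[2.2] true → false = false
[2] false OR false = false
[root] true AND false = false
Overall: false → ticketed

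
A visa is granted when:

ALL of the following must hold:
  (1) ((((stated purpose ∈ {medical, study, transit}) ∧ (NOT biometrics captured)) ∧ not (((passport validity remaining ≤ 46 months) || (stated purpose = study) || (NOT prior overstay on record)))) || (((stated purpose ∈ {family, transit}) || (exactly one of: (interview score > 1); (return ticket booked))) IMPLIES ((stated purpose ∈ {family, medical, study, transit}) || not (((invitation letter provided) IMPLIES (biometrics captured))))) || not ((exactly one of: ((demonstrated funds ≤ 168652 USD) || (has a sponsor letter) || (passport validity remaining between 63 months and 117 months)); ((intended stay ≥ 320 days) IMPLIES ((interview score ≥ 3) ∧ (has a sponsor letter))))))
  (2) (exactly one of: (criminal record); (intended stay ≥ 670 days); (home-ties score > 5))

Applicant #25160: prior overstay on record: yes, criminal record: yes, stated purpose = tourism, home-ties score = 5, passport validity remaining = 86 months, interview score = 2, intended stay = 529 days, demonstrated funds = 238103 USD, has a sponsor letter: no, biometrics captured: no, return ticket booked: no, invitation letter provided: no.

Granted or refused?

Refused

Atomic conditions:
  stated purpose ∈ {medical, study, transit}: tourism is not in the set → false
  NOT biometrics captured: no → true
  passport validity remaining ≤ 46 months: 86 ≤ 46 is false
  stated purpose = study: tourism == study is false
  NOT prior overstay on record: yes → false
  stated purpose ∈ {family, transit}: tourism is not in the set → false
  interview score > 1: 2 > 1 is true
  return ticket booked: no → false
  stated purpose ∈ {family, medical, study, transit}: tourism is not in the set → false
  invitation letter provided: no → false
  biometrics captured: no → false
  demonstrated funds ≤ 168652 USD: 238103 ≤ 168652 is false
  has a sponsor letter: no → false
  passport validity remaining between 63 months and 117 months: 86 in [63, 117] is true
  intended stay ≥ 320 days: 529 ≥ 320 is true
  interview score ≥ 3: 2 ≥ 3 is false
  criminal record: yes → true
  intended stay ≥ 670 days: 529 ≥ 670 is false
  home-ties score > 5: 5 > 5 is false
Combine:
[1.1.1] false AND true = false
[1.1.2.1] false OR false OR false = false
[1.1.2] NOT false = true
[1.1] false AND true = false
[1.2.1.2] exactly-one(true, false) = true
[1.2.1] false OR true = true
[1.2.2.2.1] false → false (antecedent false ⇒ implication holds) = true
[1.2.2.2] NOT true = false
[1.2.2] false OR false = false
[1.2] true → false = false
[1.3.1.1] false OR false OR true = true
[1.3.1.2.2] false AND false = false
[1.3.1.2] true → false = false
[1.3.1] exactly-one(true, false) = true
[1.3] NOT true = false
[1] false OR false OR false = false
[2] exactly-one(true, false, false) = true
[root] false AND true = false
Overall: false → refused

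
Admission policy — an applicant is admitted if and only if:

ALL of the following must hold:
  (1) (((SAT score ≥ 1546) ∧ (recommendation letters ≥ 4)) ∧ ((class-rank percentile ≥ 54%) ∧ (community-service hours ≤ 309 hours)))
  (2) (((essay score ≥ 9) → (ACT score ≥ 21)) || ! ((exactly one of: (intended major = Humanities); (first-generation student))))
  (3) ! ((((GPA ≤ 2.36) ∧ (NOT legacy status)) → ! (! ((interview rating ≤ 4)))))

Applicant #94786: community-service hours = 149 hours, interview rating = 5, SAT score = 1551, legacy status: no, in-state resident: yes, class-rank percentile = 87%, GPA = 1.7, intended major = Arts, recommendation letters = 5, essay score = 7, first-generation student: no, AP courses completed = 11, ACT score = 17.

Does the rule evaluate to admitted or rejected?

Admitted

Atomic conditions:
  SAT score ≥ 1546: 1551 ≥ 1546 is true
  recommendation letters ≥ 4: 5 ≥ 4 is true
  class-rank percentile ≥ 54%: 87 ≥ 54 is true
  community-service hours ≤ 309 hours: 149 ≤ 309 is true
  essay score ≥ 9: 7 ≥ 9 is false
  ACT score ≥ 21: 17 ≥ 21 is false
  intended major = Humanities: Arts == Humanities is false
  first-generation student: no → false
  GPA ≤ 2.36: 1.7 ≤ 2.36 is true
  NOT legacy status: no → true
  interview rating ≤ 4: 5 ≤ 4 is false
Combine:
[1.1] true AND true = true
[1.2] true AND true = true
[1] true AND true = true
[2.1] false → false (antecedent false ⇒ implication holds) = true
[2.2.1] exactly-one(false, false) = false
[2.2] NOT false = true
[2] true OR true = true
[3.1.1] true AND true = true
[3.1.2.1] NOT false = true
[3.1.2] NOT true = false
[3.1] true → false = false
[3] NOT false = true
[root] true AND true AND true = true
Overall: true → admitted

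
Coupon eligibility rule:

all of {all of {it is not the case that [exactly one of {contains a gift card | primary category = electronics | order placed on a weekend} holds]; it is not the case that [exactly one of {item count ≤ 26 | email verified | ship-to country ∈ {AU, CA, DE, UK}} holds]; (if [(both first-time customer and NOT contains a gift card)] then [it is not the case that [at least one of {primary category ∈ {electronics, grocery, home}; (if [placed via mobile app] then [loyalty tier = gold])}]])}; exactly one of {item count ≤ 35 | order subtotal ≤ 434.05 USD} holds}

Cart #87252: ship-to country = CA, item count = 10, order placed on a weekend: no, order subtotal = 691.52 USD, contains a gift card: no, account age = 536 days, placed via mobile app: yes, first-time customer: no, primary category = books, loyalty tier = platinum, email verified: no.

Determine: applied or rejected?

Applied

Atomic conditions:
  contains a gift card: no → false
  primary category = electronics: books == electronics is false
  order placed on a weekend: no → false
  item count ≤ 26: 10 ≤ 26 is true
  email verified: no → false
  ship-to country ∈ {AU, CA, DE, UK}: CA is in the set → true
  first-time customer: no → false
  NOT contains a gift card: no → true
  primary category ∈ {electronics, grocery, home}: books is not in the set → false
  placed via mobile app: yes → true
  loyalty tier = gold: platinum == gold is false
  item count ≤ 35: 10 ≤ 35 is true
  order subtotal ≤ 434.05 USD: 691.52 ≤ 434.05 is false
Combine:
[1.1.1] exactly-one(false, false, false) = false
[1.1] NOT false = true
[1.2.1] exactly-one(true, false, true) = false
[1.2] NOT false = true
[1.3.1] false AND true = false
[1.3.2.1.2] true → false = false
[1.3.2.1] false OR false = false
[1.3.2] NOT false = true
[1.3] false → true (antecedent false ⇒ implication holds) = true
[1] true AND true AND true = true
[2] exactly-one(true, false) = true
[root] true AND true = true
Overall: true → applied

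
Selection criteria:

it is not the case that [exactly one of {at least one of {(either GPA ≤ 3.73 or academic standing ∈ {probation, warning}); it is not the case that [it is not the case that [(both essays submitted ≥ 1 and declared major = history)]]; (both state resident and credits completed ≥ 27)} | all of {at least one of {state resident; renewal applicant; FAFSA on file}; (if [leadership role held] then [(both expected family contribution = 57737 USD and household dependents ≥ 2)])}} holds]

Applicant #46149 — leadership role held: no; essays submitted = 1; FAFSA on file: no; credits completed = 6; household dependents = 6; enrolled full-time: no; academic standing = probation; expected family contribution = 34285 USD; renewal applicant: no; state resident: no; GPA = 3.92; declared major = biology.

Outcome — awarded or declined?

Atomic conditions:
  GPA ≤ 3.73: 3.92 ≤ 3.73 is false
  academic standing ∈ {probation, warning}: probation is in the set → true
  essays submitted ≥ 1: 1 ≥ 1 is true
  declared major = history: biology == history is false
  state resident: no → false
  credits completed ≥ 27: 6 ≥ 27 is false
  renewal applicant: no → false
  FAFSA on file: no → false
  leadership role held: no → false
  expected family contribution = 57737 USD: 34285 == 57737 is false
  household dependents ≥ 2: 6 ≥ 2 is true
Combine:
[1.1.1] false OR true = true
[1.1.2.1.1] true AND false = false
[1.1.2.1] NOT false = true
[1.1.2] NOT true = false
[1.1.3] false AND false = false
[1.1] true OR false OR false = true
[1.2.1] false OR false OR false = false
[1.2.2.2] false AND true = false
[1.2.2] false → false (antecedent false ⇒ implication holds) = true
[1.2] false AND true = false
[1] exactly-one(true, false) = true
[root] NOT true = false
Overall: false → declined

Declined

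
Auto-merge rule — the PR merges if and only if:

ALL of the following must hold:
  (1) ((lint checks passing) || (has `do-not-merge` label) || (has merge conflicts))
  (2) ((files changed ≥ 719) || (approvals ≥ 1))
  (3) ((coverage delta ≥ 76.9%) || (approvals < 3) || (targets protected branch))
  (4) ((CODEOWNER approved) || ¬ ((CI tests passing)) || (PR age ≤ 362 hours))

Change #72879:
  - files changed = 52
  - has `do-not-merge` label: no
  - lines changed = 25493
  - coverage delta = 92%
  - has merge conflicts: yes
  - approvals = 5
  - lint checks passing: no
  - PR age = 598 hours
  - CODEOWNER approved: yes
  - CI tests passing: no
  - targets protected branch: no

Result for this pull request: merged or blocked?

Merged

Atomic conditions:
  lint checks passing: no → false
  has `do-not-merge` label: no → false
  has merge conflicts: yes → true
  files changed ≥ 719: 52 ≥ 719 is false
  approvals ≥ 1: 5 ≥ 1 is true
  coverage delta ≥ 76.9%: 92 ≥ 76.9 is true
  approvals < 3: 5 < 3 is false
  targets protected branch: no → false
  CODEOWNER approved: yes → true
  CI tests passing: no → false
  PR age ≤ 362 hours: 598 ≤ 362 is false
Combine:
[1] false OR false OR true = true
[2] false OR true = true
[3] true OR false OR false = true
[4.2] NOT false = true
[4] true OR true OR false = true
[root] true AND true AND true AND true = true
Overall: true → merged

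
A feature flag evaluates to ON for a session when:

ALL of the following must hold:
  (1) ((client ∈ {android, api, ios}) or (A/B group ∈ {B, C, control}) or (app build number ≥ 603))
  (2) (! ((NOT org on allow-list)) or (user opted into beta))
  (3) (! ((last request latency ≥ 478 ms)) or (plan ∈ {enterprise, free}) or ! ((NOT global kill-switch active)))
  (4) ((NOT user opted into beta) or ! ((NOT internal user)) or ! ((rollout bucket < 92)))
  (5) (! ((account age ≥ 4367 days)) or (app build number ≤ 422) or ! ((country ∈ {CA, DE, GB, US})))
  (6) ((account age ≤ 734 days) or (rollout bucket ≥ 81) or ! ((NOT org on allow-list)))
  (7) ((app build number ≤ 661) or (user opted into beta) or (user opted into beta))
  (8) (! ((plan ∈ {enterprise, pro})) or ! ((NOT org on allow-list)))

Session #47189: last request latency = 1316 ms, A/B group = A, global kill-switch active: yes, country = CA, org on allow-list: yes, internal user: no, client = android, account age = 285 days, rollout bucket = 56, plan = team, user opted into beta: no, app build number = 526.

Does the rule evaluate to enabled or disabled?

Atomic conditions:
  client ∈ {android, api, ios}: android is in the set → true
  A/B group ∈ {B, C, control}: A is not in the set → false
  app build number ≥ 603: 526 ≥ 603 is false
  NOT org on allow-list: yes → false
  user opted into beta: no → false
  last request latency ≥ 478 ms: 1316 ≥ 478 is true
  plan ∈ {enterprise, free}: team is not in the set → false
  NOT global kill-switch active: yes → false
  NOT user opted into beta: no → true
  NOT internal user: no → true
  rollout bucket < 92: 56 < 92 is true
  account age ≥ 4367 days: 285 ≥ 4367 is false
  app build number ≤ 422: 526 ≤ 422 is false
  country ∈ {CA, DE, GB, US}: CA is in the set → true
  account age ≤ 734 days: 285 ≤ 734 is true
  rollout bucket ≥ 81: 56 ≥ 81 is false
  app build number ≤ 661: 526 ≤ 661 is true
  plan ∈ {enterprise, pro}: team is not in the set → false
Combine:
[1] true OR false OR false = true
[2.1] NOT false = true
[2] true OR false = true
[3.1] NOT true = false
[3.3] NOT false = true
[3] false OR false OR true = true
[4.2] NOT true = false
[4.3] NOT true = false
[4] true OR false OR false = true
[5.1] NOT false = true
[5.3] NOT true = false
[5] true OR false OR false = true
[6.3] NOT false = true
[6] true OR false OR true = true
[7] true OR false OR false = true
[8.1] NOT false = true
[8.2] NOT false = true
[8] true OR true = true
[root] true AND true AND true AND true AND true AND true AND true AND true = true
Overall: true → enabled

Enabled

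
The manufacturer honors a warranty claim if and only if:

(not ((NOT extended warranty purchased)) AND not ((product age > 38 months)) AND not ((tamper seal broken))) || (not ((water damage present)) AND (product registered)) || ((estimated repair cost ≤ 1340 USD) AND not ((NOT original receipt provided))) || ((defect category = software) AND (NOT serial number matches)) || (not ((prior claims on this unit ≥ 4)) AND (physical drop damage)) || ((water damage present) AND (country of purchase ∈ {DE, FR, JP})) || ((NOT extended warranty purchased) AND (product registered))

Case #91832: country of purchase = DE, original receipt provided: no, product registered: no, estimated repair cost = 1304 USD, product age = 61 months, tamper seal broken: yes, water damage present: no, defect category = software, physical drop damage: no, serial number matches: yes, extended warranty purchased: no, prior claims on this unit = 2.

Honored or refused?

Refused

Atomic conditions:
  NOT extended warranty purchased: no → true
  product age > 38 months: 61 > 38 is true
  tamper seal broken: yes → true
  water damage present: no → false
  product registered: no → false
  estimated repair cost ≤ 1340 USD: 1304 ≤ 1340 is true
  NOT original receipt provided: no → true
  defect category = software: software == software is true
  NOT serial number matches: yes → false
  prior claims on this unit ≥ 4: 2 ≥ 4 is false
  physical drop damage: no → false
  country of purchase ∈ {DE, FR, JP}: DE is in the set → true
Combine:
[1.1] NOT true = false
[1.2] NOT true = false
[1.3] NOT true = false
[1] false AND false AND false = false
[2.1] NOT false = true
[2] true AND false = false
[3.2] NOT true = false
[3] true AND false = false
[4] true AND false = false
[5.1] NOT false = true
[5] true AND false = false
[6] false AND true = false
[7] true AND false = false
[root] false OR false OR false OR false OR false OR false OR false = false
Overall: false → refused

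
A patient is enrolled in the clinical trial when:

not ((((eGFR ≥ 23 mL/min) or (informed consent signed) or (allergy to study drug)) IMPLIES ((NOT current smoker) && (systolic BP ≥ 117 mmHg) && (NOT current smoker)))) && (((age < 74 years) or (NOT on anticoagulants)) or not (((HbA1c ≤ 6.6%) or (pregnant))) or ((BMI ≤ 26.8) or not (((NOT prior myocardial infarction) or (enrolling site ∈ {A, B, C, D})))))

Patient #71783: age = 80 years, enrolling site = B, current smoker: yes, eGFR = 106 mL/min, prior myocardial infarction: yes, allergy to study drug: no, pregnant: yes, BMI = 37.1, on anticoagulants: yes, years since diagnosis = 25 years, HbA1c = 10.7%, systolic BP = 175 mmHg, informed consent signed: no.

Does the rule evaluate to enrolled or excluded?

Excluded

Atomic conditions:
  eGFR ≥ 23 mL/min: 106 ≥ 23 is true
  informed consent signed: no → false
  allergy to study drug: no → false
  NOT current smoker: yes → false
  systolic BP ≥ 117 mmHg: 175 ≥ 117 is true
  age < 74 years: 80 < 74 is false
  NOT on anticoagulants: yes → false
  HbA1c ≤ 6.6%: 10.7 ≤ 6.6 is false
  pregnant: yes → true
  BMI ≤ 26.8: 37.1 ≤ 26.8 is false
  NOT prior myocardial infarction: yes → false
  enrolling site ∈ {A, B, C, D}: B is in the set → true
Combine:
[1.1.1] true OR false OR false = true
[1.1.2] false AND true AND false = false
[1.1] true → false = false
[1] NOT false = true
[2.1] false OR false = false
[2.2.1] false OR true = true
[2.2] NOT true = false
[2.3.2.1] false OR true = true
[2.3.2] NOT true = false
[2.3] false OR false = false
[2] false OR false OR false = false
[root] true AND false = false
Overall: false → excluded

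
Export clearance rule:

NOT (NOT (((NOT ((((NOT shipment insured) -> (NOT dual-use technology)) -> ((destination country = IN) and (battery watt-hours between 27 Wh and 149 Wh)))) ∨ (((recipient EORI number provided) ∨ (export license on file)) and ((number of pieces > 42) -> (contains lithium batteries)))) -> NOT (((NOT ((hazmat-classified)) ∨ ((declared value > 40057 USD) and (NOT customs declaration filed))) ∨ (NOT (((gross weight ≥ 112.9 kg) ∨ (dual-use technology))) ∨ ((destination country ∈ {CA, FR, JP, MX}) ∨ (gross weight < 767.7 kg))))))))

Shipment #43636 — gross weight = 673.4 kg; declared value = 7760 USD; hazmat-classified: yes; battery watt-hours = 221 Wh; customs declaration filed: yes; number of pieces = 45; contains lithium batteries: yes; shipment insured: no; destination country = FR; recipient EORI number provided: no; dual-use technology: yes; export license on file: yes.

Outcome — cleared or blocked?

Blocked

Atomic conditions:
  NOT shipment insured: no → true
  NOT dual-use technology: yes → false
  destination country = IN: FR == IN is false
  battery watt-hours between 27 Wh and 149 Wh: 221 in [27, 149] is false
  recipient EORI number provided: no → false
  export license on file: yes → true
  number of pieces > 42: 45 > 42 is true
  contains lithium batteries: yes → true
  hazmat-classified: yes → true
  declared value > 40057 USD: 7760 > 40057 is false
  NOT customs declaration filed: yes → false
  gross weight ≥ 112.9 kg: 673.4 ≥ 112.9 is true
  dual-use technology: yes → true
  destination country ∈ {CA, FR, JP, MX}: FR is in the set → true
  gross weight < 767.7 kg: 673.4 < 767.7 is true
Combine:
[1.1.1.1.1.1] true → false = false
[1.1.1.1.1.2] false AND false = false
[1.1.1.1.1] false → false (antecedent false ⇒ implication holds) = true
[1.1.1.1] NOT true = false
[1.1.1.2.1] false OR true = true
[1.1.1.2.2] true → true = true
[1.1.1.2] true AND true = true
[1.1.1] false OR true = true
[1.1.2.1.1.1] NOT true = false
[1.1.2.1.1.2] false AND false = false
[1.1.2.1.1] false OR false = false
[1.1.2.1.2.1.1] true OR true = true
[1.1.2.1.2.1] NOT true = false
[1.1.2.1.2.2] true OR true = true
[1.1.2.1.2] false OR true = true
[1.1.2.1] false OR true = true
[1.1.2] NOT true = false
[1.1] true → false = false
[1] NOT false = true
[root] NOT true = false
Overall: false → blocked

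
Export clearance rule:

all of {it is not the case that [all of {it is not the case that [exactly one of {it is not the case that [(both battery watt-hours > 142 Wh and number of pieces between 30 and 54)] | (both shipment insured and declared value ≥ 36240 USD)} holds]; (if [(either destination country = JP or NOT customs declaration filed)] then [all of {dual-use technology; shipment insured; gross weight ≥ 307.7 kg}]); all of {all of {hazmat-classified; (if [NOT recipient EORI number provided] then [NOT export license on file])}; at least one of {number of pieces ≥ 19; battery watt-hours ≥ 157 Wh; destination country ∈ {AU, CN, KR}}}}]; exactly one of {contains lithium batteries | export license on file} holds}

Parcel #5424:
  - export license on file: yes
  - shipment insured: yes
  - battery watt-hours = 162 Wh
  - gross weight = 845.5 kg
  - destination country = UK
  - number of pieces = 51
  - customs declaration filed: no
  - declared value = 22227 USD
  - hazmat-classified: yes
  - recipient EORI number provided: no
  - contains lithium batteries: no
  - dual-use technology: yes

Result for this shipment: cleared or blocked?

Cleared

Atomic conditions:
  battery watt-hours > 142 Wh: 162 > 142 is true
  number of pieces between 30 and 54: 51 in [30, 54] is true
  shipment insured: yes → true
  declared value ≥ 36240 USD: 22227 ≥ 36240 is false
  destination country = JP: UK == JP is false
  NOT customs declaration filed: no → true
  dual-use technology: yes → true
  gross weight ≥ 307.7 kg: 845.5 ≥ 307.7 is true
  hazmat-classified: yes → true
  NOT recipient EORI number provided: no → true
  NOT export license on file: yes → false
  number of pieces ≥ 19: 51 ≥ 19 is true
  battery watt-hours ≥ 157 Wh: 162 ≥ 157 is true
  destination country ∈ {AU, CN, KR}: UK is not in the set → false
  contains lithium batteries: no → false
  export license on file: yes → true
Combine:
[1.1.1.1.1.1] true AND true = true
[1.1.1.1.1] NOT true = false
[1.1.1.1.2] true AND false = false
[1.1.1.1] exactly-one(false, false) = false
[1.1.1] NOT false = true
[1.1.2.1] false OR true = true
[1.1.2.2] true AND true AND true = true
[1.1.2] true → true = true
[1.1.3.1.2] true → false = false
[1.1.3.1] true AND false = false
[1.1.3.2] true OR true OR false = true
[1.1.3] false AND true = false
[1.1] true AND true AND false = false
[1] NOT false = true
[2] exactly-one(false, true) = true
[root] true AND true = true
Overall: true → cleared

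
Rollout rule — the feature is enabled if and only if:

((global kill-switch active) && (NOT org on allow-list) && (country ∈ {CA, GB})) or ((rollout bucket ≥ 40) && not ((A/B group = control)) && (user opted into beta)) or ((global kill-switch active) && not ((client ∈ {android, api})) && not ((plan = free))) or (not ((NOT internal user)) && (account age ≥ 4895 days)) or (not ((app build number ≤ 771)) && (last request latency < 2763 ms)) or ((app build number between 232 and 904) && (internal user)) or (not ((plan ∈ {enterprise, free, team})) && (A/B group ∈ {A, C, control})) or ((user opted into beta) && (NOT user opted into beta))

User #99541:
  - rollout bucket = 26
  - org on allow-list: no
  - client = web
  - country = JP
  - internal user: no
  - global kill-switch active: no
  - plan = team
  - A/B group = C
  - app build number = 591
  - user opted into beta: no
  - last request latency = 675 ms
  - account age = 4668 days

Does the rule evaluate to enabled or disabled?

Disabled

Atomic conditions:
  global kill-switch active: no → false
  NOT org on allow-list: no → true
  country ∈ {CA, GB}: JP is not in the set → false
  rollout bucket ≥ 40: 26 ≥ 40 is false
  A/B group = control: C == control is false
  user opted into beta: no → false
  client ∈ {android, api}: web is not in the set → false
  plan = free: team == free is false
  NOT internal user: no → true
  account age ≥ 4895 days: 4668 ≥ 4895 is false
  app build number ≤ 771: 591 ≤ 771 is true
  last request latency < 2763 ms: 675 < 2763 is true
  app build number between 232 and 904: 591 in [232, 904] is true
  internal user: no → false
  plan ∈ {enterprise, free, team}: team is in the set → true
  A/B group ∈ {A, C, control}: C is in the set → true
  NOT user opted into beta: no → true
Combine:
[1] false AND true AND false = false
[2.2] NOT false = true
[2] false AND true AND false = false
[3.2] NOT false = true
[3.3] NOT false = true
[3] false AND true AND true = false
[4.1] NOT true = false
[4] false AND false = false
[5.1] NOT true = false
[5] false AND true = false
[6] true AND false = false
[7.1] NOT true = false
[7] false AND true = false
[8] false AND true = false
[root] false OR false OR false OR false OR false OR false OR false OR false = false
Overall: false → disabled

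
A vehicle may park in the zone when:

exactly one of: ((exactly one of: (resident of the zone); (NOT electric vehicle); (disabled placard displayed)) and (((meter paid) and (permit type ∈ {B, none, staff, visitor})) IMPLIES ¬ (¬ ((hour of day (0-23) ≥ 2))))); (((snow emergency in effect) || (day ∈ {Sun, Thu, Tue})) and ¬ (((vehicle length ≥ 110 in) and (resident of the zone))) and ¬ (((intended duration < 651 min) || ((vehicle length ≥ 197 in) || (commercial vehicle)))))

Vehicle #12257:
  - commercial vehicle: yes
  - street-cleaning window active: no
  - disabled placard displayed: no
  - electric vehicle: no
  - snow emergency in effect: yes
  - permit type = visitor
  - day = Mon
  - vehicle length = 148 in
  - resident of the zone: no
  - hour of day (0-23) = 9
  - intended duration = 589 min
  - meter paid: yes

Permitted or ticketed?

Permitted

Atomic conditions:
  resident of the zone: no → false
  NOT electric vehicle: no → true
  disabled placard displayed: no → false
  meter paid: yes → true
  permit type ∈ {B, none, staff, visitor}: visitor is in the set → true
  hour of day (0-23) ≥ 2: 9 ≥ 2 is true
  snow emergency in effect: yes → true
  day ∈ {Sun, Thu, Tue}: Mon is not in the set → false
  vehicle length ≥ 110 in: 148 ≥ 110 is true
  intended duration < 651 min: 589 < 651 is true
  vehicle length ≥ 197 in: 148 ≥ 197 is false
  commercial vehicle: yes → true
Combine:
[1.1] exactly-one(false, true, false) = true
[1.2.1] true AND true = true
[1.2.2.1] NOT true = false
[1.2.2] NOT false = true
[1.2] true → true = true
[1] true AND true = true
[2.1] true OR false = true
[2.2.1] true AND false = false
[2.2] NOT false = true
[2.3.1.2] false OR true = true
[2.3.1] true OR true = true
[2.3] NOT true = false
[2] true AND true AND false = false
[root] exactly-one(true, false) = true
Overall: true → permitted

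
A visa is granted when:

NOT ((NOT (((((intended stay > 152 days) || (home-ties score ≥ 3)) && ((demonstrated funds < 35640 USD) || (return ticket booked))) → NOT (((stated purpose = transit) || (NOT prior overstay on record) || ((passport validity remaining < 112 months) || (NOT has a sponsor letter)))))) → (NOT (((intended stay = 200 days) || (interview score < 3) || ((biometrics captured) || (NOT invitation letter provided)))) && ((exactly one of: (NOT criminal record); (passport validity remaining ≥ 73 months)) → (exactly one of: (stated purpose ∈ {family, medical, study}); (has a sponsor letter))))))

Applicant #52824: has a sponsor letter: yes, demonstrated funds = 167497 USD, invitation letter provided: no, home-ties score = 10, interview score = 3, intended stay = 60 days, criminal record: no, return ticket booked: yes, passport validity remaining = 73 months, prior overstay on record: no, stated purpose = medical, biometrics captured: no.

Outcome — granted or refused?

Granted

Atomic conditions:
  intended stay > 152 days: 60 > 152 is false
  home-ties score ≥ 3: 10 ≥ 3 is true
  demonstrated funds < 35640 USD: 167497 < 35640 is false
  return ticket booked: yes → true
  stated purpose = transit: medical == transit is false
  NOT prior overstay on record: no → true
  passport validity remaining < 112 months: 73 < 112 is true
  NOT has a sponsor letter: yes → false
  intended stay = 200 days: 60 == 200 is false
  interview score < 3: 3 < 3 is false
  biometrics captured: no → false
  NOT invitation letter provided: no → true
  NOT criminal record: no → true
  passport validity remaining ≥ 73 months: 73 ≥ 73 is true
  stated purpose ∈ {family, medical, study}: medical is in the set → true
  has a sponsor letter: yes → true
Combine:
[1.1.1.1.1] false OR true = true
[1.1.1.1.2] false OR true = true
[1.1.1.1] true AND true = true
[1.1.1.2.1.3] true OR false = true
[1.1.1.2.1] false OR true OR true = true
[1.1.1.2] NOT true = false
[1.1.1] true → false = false
[1.1] NOT false = true
[1.2.1.1.3] false OR true = true
[1.2.1.1] false OR false OR true = true
[1.2.1] NOT true = false
[1.2.2.1] exactly-one(true, true) = false
[1.2.2.2] exactly-one(true, true) = false
[1.2.2] false → false (antecedent false ⇒ implication holds) = true
[1.2] false AND true = false
[1] true → false = false
[root] NOT false = true
Overall: true → granted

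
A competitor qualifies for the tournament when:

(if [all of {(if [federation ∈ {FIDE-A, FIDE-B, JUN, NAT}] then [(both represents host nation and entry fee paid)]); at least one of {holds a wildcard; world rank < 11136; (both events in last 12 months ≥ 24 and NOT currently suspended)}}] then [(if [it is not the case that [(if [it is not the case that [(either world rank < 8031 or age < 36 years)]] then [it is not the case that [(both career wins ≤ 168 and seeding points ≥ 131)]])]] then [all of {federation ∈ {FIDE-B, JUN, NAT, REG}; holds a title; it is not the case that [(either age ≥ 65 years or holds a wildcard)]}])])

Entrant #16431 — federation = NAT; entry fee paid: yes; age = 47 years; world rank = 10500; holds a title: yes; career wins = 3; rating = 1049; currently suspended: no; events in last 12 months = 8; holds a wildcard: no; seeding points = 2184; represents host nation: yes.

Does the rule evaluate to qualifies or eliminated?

Qualifies

Atomic conditions:
  federation ∈ {FIDE-A, FIDE-B, JUN, NAT}: NAT is in the set → true
  represents host nation: yes → true
  entry fee paid: yes → true
  holds a wildcard: no → false
  world rank < 11136: 10500 < 11136 is true
  events in last 12 months ≥ 24: 8 ≥ 24 is false
  NOT currently suspended: no → true
  world rank < 8031: 10500 < 8031 is false
  age < 36 years: 47 < 36 is false
  career wins ≤ 168: 3 ≤ 168 is true
  seeding points ≥ 131: 2184 ≥ 131 is true
  federation ∈ {FIDE-B, JUN, NAT, REG}: NAT is in the set → true
  holds a title: yes → true
  age ≥ 65 years: 47 ≥ 65 is false
Combine:
[1.1.2] true AND true = true
[1.1] true → true = true
[1.2.3] false AND true = false
[1.2] false OR true OR false = true
[1] true AND true = true
[2.1.1.1.1] false OR false = false
[2.1.1.1] NOT false = true
[2.1.1.2.1] true AND true = true
[2.1.1.2] NOT true = false
[2.1.1] true → false = false
[2.1] NOT false = true
[2.2.3.1] false OR false = false
[2.2.3] NOT false = true
[2.2] true AND true AND true = true
[2] true → true = true
[root] true → true = true
Overall: true → qualifies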